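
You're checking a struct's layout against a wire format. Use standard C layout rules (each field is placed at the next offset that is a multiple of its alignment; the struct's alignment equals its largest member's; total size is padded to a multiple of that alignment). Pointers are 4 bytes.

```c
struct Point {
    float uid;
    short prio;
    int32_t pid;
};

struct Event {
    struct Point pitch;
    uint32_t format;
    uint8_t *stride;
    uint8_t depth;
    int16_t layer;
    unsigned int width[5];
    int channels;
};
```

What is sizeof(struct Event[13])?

624

Point: uid at 0 (size 4, align 4) → ends 4; prio at 4 (size 2, align 2) → ends 6; pad 2 to align 4 for pid; pid at 8 (size 4, align 4) → ends 12; total 12 bytes, alignment 4
pitch at 0 (size 12, align 4) → ends 12
format at 12 (size 4, align 4) → ends 16
stride at 16 (size 4, align 4) → ends 20
depth at 20 (size 1, align 1) → ends 21
pad 1 to align 2 for layer
layer at 22 (size 2, align 2) → ends 24
width at 24 (size 20, align 4) → ends 44
channels at 44 (size 4, align 4) → ends 48
total 48 bytes, alignment 4
array of 13: 13 × 48 = 624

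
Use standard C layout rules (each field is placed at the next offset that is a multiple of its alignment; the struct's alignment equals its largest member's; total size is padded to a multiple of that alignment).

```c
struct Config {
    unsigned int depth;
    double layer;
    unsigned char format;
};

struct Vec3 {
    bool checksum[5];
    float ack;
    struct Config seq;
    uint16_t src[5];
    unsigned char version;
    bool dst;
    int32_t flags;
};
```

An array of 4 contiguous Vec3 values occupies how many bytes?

Config: depth at 0 (size 4, align 4) → ends 4; pad 4 to align 8 for layer; layer at 8 (size 8, align 8) → ends 16; format at 16 (size 1, align 1) → ends 17; tail pad 7 to reach multiple of 8; total 24 bytes, alignment 8
checksum at 0 (size 5, align 1) → ends 5
pad 3 to align 4 for ack
ack at 8 (size 4, align 4) → ends 12
pad 4 to align 8 for seq
seq at 16 (size 24, align 8) → ends 40
src at 40 (size 10, align 2) → ends 50
version at 50 (size 1, align 1) → ends 51
dst at 51 (size 1, align 1) → ends 52
flags at 52 (size 4, align 4) → ends 56
total 56 bytes, alignment 8
array of 4: 4 × 56 = 224

224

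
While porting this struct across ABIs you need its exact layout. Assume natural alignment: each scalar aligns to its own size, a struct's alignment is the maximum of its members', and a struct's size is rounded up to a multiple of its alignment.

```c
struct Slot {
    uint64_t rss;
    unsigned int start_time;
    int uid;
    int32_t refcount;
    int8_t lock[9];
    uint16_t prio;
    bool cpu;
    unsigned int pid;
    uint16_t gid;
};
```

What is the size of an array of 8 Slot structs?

384

@0: rss [8B, align 8] → 8
@8: start_time [4B, align 4] → 12
@12: uid [4B, align 4] → 16
@16: refcount [4B, align 4] → 20
@20: lock [9B, align 1] → 29
+1 pad (align 2)
@30: prio [2B, align 2] → 32
@32: cpu [1B, align 1] → 33
+3 pad (align 4)
@36: pid [4B, align 4] → 40
@40: gid [2B, align 2] → 42
+6 tail pad (align 8)
size 48, align 8
array of 8: 8 × 48 = 384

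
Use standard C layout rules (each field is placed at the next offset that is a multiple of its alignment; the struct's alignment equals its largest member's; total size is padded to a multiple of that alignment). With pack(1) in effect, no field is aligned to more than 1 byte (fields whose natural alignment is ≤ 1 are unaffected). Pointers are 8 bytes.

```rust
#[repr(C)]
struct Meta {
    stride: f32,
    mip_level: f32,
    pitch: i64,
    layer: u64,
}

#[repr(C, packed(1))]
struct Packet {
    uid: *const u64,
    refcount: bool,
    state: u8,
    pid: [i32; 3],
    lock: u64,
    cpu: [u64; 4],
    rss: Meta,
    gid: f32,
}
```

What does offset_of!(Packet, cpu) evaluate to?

30

Meta: 0..4  stride  (4B, 4-aligned); 4..8  mip_level  (4B, 4-aligned); 8..16  pitch  (8B, 8-aligned); 16..24  layer  (8B, 8-aligned); sizeof = 24, alignof = 8
0..8  uid  (8B, 1-aligned)
8..9  refcount  (1B, 1-aligned)
9..10  state  (1B, 1-aligned)
10..22  pid  (12B, 1-aligned)
22..30  lock  (8B, 1-aligned)
30..62  cpu  (32B, 1-aligned)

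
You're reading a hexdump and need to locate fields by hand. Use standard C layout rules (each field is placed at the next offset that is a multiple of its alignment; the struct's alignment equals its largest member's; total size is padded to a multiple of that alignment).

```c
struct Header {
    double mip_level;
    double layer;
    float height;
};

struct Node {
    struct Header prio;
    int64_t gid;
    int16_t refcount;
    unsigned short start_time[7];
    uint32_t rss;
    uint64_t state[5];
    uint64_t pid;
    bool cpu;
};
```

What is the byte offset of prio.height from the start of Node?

Header: mip_level at 0 (size 8, align 8) → ends 8; layer at 8 (size 8, align 8) → ends 16; height at 16 (size 4, align 4) → ends 20; tail pad 4 to reach multiple of 8; total 24 bytes, alignment 8
prio at 0 (size 24, align 8) → ends 24
within Header: height at 16
0 + 16 = 16

16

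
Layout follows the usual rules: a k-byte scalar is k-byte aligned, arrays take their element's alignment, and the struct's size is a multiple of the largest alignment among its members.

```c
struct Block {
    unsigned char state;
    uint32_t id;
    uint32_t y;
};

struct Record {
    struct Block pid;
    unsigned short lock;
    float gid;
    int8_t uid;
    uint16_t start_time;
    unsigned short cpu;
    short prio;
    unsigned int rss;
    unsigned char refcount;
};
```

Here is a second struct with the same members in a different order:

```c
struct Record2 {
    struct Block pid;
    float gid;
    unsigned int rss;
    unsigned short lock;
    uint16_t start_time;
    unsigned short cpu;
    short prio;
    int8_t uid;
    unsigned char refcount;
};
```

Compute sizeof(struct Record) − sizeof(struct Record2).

4

Block: @0: state [1B, align 1] → 1; +3 pad (align 4); @4: id [4B, align 4] → 8; @8: y [4B, align 4] → 12; size 12, align 4
@0: pid [12B, align 4] → 12
@12: lock [2B, align 2] → 14
+2 pad (align 4)
@16: gid [4B, align 4] → 20
@20: uid [1B, align 1] → 21
+1 pad (align 2)
@22: start_time [2B, align 2] → 24
@24: cpu [2B, align 2] → 26
@26: prio [2B, align 2] → 28
@28: rss [4B, align 4] → 32
@32: refcount [1B, align 1] → 33
+3 tail pad (align 4)
size 36, align 4
— Record2 —
@0: pid [12B, align 4] → 12
@12: gid [4B, align 4] → 16
@16: rss [4B, align 4] → 20
@20: lock [2B, align 2] → 22
@22: start_time [2B, align 2] → 24
@24: cpu [2B, align 2] → 26
@26: prio [2B, align 2] → 28
@28: uid [1B, align 1] → 29
@29: refcount [1B, align 1] → 30
+2 tail pad (align 4)
size 32, align 4
36 − 32 = 4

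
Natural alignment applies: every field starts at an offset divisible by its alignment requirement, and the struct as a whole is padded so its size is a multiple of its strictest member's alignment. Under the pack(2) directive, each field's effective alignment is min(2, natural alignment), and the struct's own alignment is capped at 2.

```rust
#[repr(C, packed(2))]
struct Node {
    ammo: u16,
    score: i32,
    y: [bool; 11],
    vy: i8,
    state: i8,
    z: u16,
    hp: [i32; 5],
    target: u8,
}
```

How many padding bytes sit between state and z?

1

0..2  ammo  (2B, 2-aligned)
2..6  score  (4B, 2-aligned)
6..17  y  (11B, 1-aligned)
17..18  vy  (1B, 1-aligned)
18..19  state  (1B, 1-aligned)
19..20  -- padding (1B)
20..22  z  (2B, 2-aligned)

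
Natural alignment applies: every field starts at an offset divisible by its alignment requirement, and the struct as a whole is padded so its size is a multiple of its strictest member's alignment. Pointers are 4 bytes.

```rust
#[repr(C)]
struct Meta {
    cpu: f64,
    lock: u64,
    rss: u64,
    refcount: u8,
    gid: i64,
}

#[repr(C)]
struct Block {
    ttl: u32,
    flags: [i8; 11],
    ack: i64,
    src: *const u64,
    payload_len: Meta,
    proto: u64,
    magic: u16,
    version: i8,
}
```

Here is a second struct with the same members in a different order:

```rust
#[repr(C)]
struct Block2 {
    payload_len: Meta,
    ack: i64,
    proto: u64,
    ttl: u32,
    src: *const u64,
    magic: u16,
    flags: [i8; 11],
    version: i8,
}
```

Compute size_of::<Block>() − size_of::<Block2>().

8

Meta: cpu at 0 (size 8, align 8) → ends 8; lock at 8 (size 8, align 8) → ends 16; rss at 16 (size 8, align 8) → ends 24; refcount at 24 (size 1, align 1) → ends 25; pad 7 to align 8 for gid; gid at 32 (size 8, align 8) → ends 40; total 40 bytes, alignment 8
ttl at 0 (size 4, align 4) → ends 4
flags at 4 (size 11, align 1) → ends 15
pad 1 to align 8 for ack
ack at 16 (size 8, align 8) → ends 24
src at 24 (size 4, align 4) → ends 28
pad 4 to align 8 for payload_len
payload_len at 32 (size 40, align 8) → ends 72
proto at 72 (size 8, align 8) → ends 80
magic at 80 (size 2, align 2) → ends 82
version at 82 (size 1, align 1) → ends 83
tail pad 5 to reach multiple of 8
total 88 bytes, alignment 8
— Block2 —
payload_len at 0 (size 40, align 8) → ends 40
ack at 40 (size 8, align 8) → ends 48
proto at 48 (size 8, align 8) → ends 56
ttl at 56 (size 4, align 4) → ends 60
src at 60 (size 4, align 4) → ends 64
magic at 64 (size 2, align 2) → ends 66
flags at 66 (size 11, align 1) → ends 77
version at 77 (size 1, align 1) → ends 78
tail pad 2 to reach multiple of 8
total 80 bytes, alignment 8
88 − 80 = 8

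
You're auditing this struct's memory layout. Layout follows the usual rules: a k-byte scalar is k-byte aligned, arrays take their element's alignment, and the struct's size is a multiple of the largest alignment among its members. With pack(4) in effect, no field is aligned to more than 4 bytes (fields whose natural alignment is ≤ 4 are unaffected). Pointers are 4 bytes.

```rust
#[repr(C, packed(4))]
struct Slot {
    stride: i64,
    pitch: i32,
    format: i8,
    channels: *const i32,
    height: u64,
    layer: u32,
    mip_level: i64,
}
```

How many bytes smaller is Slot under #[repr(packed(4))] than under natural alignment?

natural layout:
  0..8  stride  (8B, 8-aligned)
  8..12  pitch  (4B, 4-aligned)
  12..13  format  (1B, 1-aligned)
  13..16  -- padding (3B)
  16..20  channels  (4B, 4-aligned)
  20..24  -- padding (4B)
  24..32  height  (8B, 8-aligned)
  32..36  layer  (4B, 4-aligned)
  36..40  -- padding (4B)
  40..48  mip_level  (8B, 8-aligned)
  sizeof = 48, alignof = 8
packed(4) layout:
  0..8  stride  (8B, 4-aligned)
  8..12  pitch  (4B, 4-aligned)
  12..13  format  (1B, 1-aligned)
  13..16  -- padding (3B)
  16..20  channels  (4B, 4-aligned)
  20..28  height  (8B, 4-aligned)
  28..32  layer  (4B, 4-aligned)
  32..40  mip_level  (8B, 4-aligned)
  sizeof = 40, alignof = 4
48 − 40 = 8

8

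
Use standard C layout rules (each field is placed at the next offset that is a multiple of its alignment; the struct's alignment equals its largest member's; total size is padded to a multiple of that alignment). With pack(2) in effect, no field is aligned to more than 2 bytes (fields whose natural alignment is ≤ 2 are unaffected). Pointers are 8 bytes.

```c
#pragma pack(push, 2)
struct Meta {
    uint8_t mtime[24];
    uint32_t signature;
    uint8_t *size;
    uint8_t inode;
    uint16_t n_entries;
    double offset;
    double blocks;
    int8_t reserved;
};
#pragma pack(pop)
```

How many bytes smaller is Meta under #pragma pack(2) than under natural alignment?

natural layout:
  0..24  mtime  (24B, 1-aligned)
  24..28  signature  (4B, 4-aligned)
  28..32  -- padding (4B)
  32..40  size  (8B, 8-aligned)
  40..41  inode  (1B, 1-aligned)
  41..42  -- padding (1B)
  42..44  n_entries  (2B, 2-aligned)
  44..48  -- padding (4B)
  48..56  offset  (8B, 8-aligned)
  56..64  blocks  (8B, 8-aligned)
  64..65  reserved  (1B, 1-aligned)
  65..72  -- tail padding (7B)
  sizeof = 72, alignof = 8
packed(2) layout:
  0..24  mtime  (24B, 1-aligned)
  24..28  signature  (4B, 2-aligned)
  28..36  size  (8B, 2-aligned)
  36..37  inode  (1B, 1-aligned)
  37..38  -- padding (1B)
  38..40  n_entries  (2B, 2-aligned)
  40..48  offset  (8B, 2-aligned)
  48..56  blocks  (8B, 2-aligned)
  56..57  reserved  (1B, 1-aligned)
  57..58  -- tail padding (1B)
  sizeof = 58, alignof = 2
72 − 58 = 14

14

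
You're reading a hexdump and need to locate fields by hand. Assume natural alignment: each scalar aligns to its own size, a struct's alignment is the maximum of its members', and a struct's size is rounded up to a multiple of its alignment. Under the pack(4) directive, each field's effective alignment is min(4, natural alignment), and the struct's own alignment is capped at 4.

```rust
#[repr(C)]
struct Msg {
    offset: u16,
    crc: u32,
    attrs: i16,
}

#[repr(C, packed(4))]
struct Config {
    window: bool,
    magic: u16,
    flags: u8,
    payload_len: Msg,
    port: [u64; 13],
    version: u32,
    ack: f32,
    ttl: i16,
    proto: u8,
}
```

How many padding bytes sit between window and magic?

1

Msg: offset at 0 (size 2, align 2) → ends 2; pad 2 to align 4 for crc; crc at 4 (size 4, align 4) → ends 8; attrs at 8 (size 2, align 2) → ends 10; tail pad 2 to reach multiple of 4; total 12 bytes, alignment 4
window at 0 (size 1, align 1) → ends 1
pad 1 to align 2 for magic
magic at 2 (size 2, align 2) → ends 4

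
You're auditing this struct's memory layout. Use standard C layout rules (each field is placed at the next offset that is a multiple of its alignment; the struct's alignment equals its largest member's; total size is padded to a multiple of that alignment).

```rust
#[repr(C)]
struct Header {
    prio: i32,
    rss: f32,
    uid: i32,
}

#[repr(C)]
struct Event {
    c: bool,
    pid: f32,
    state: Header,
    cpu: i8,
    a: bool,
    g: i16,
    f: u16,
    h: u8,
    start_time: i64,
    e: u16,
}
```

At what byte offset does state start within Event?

8

Header: 0..4  prio  (4B, 4-aligned); 4..8  rss  (4B, 4-aligned); 8..12  uid  (4B, 4-aligned); sizeof = 12, alignof = 4
0..1  c  (1B, 1-aligned)
1..4  -- padding (3B)
4..8  pid  (4B, 4-aligned)
8..20  state  (12B, 4-aligned)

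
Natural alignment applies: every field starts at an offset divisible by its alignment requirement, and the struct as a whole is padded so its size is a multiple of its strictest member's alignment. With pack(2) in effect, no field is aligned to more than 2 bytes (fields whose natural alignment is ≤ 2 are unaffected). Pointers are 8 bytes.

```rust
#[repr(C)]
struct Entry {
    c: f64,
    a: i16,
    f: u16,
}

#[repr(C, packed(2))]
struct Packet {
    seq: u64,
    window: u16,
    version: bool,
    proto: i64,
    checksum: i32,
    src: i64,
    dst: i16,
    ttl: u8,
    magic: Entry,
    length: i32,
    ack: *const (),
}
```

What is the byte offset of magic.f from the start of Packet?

Entry: 0..8  c  (8B, 8-aligned); 8..10  a  (2B, 2-aligned); 10..12  f  (2B, 2-aligned); 12..16  -- tail padding (4B); sizeof = 16, alignof = 8
0..8  seq  (8B, 2-aligned)
8..10  window  (2B, 2-aligned)
10..11  version  (1B, 1-aligned)
11..12  -- padding (1B)
12..20  proto  (8B, 2-aligned)
20..24  checksum  (4B, 2-aligned)
24..32  src  (8B, 2-aligned)
32..34  dst  (2B, 2-aligned)
34..35  ttl  (1B, 1-aligned)
35..36  -- padding (1B)
36..52  magic  (16B, 2-aligned)
within Entry: f at 10
36 + 10 = 46

46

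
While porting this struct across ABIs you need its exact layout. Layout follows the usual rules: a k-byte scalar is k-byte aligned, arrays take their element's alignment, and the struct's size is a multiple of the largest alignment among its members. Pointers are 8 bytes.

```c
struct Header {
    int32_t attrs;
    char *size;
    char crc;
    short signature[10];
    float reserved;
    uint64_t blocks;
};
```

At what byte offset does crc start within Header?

16

attrs at 0 (size 4, align 4) → ends 4
pad 4 to align 8 for size
size at 8 (size 8, align 8) → ends 16
crc at 16 (size 1, align 1) → ends 17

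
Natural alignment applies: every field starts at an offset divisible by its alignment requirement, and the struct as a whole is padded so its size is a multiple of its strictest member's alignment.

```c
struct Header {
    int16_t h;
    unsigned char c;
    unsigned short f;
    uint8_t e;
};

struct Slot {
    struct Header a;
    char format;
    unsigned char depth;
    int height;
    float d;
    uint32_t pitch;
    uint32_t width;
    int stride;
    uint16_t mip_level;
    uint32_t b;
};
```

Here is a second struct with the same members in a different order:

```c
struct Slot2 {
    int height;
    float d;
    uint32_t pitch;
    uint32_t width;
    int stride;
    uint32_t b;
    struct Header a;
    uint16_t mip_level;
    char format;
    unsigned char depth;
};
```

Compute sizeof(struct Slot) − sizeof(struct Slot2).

4

Header: h at 0 (size 2, align 2) → ends 2; c at 2 (size 1, align 1) → ends 3; pad 1 to align 2 for f; f at 4 (size 2, align 2) → ends 6; e at 6 (size 1, align 1) → ends 7; tail pad 1 to reach multiple of 2; total 8 bytes, alignment 2
a at 0 (size 8, align 2) → ends 8
format at 8 (size 1, align 1) → ends 9
depth at 9 (size 1, align 1) → ends 10
pad 2 to align 4 for height
height at 12 (size 4, align 4) → ends 16
d at 16 (size 4, align 4) → ends 20
pitch at 20 (size 4, align 4) → ends 24
width at 24 (size 4, align 4) → ends 28
stride at 28 (size 4, align 4) → ends 32
mip_level at 32 (size 2, align 2) → ends 34
pad 2 to align 4 for b
b at 36 (size 4, align 4) → ends 40
total 40 bytes, alignment 4
— Slot2 —
height at 0 (size 4, align 4) → ends 4
d at 4 (size 4, align 4) → ends 8
pitch at 8 (size 4, align 4) → ends 12
width at 12 (size 4, align 4) → ends 16
stride at 16 (size 4, align 4) → ends 20
b at 20 (size 4, align 4) → ends 24
a at 24 (size 8, align 2) → ends 32
mip_level at 32 (size 2, align 2) → ends 34
format at 34 (size 1, align 1) → ends 35
depth at 35 (size 1, align 1) → ends 36
total 36 bytes, alignment 4
40 − 36 = 4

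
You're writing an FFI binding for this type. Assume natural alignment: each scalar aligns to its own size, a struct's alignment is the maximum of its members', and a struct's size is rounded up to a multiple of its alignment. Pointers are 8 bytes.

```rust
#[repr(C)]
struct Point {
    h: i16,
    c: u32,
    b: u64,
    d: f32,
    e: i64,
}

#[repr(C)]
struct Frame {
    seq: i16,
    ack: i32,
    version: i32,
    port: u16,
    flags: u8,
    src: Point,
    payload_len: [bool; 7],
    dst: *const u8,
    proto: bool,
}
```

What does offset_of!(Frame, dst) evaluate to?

56

Point: @0: h [2B, align 2] → 2; +2 pad (align 4); @4: c [4B, align 4] → 8; @8: b [8B, align 8] → 16; @16: d [4B, align 4] → 20; +4 pad (align 8); @24: e [8B, align 8] → 32; size 32, align 8
@0: seq [2B, align 2] → 2
+2 pad (align 4)
@4: ack [4B, align 4] → 8
@8: version [4B, align 4] → 12
@12: port [2B, align 2] → 14
@14: flags [1B, align 1] → 15
+1 pad (align 8)
@16: src [32B, align 8] → 48
@48: payload_len [7B, align 1] → 55
+1 pad (align 8)
@56: dst [8B, align 8] → 64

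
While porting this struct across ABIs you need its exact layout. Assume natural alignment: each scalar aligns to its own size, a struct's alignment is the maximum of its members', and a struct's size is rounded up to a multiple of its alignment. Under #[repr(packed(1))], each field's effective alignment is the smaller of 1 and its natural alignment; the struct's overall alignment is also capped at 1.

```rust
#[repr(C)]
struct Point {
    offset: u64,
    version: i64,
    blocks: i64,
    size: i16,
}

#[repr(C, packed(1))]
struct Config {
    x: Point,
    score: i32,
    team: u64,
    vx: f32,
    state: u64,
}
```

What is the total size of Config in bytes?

Point: 0..8  offset  (8B, 8-aligned); 8..16  version  (8B, 8-aligned); 16..24  blocks  (8B, 8-aligned); 24..26  size  (2B, 2-aligned); 26..32  -- tail padding (6B); sizeof = 32, alignof = 8
0..32  x  (32B, 1-aligned)
32..36  score  (4B, 1-aligned)
36..44  team  (8B, 1-aligned)
44..48  vx  (4B, 1-aligned)
48..56  state  (8B, 1-aligned)
sizeof = 56, alignof = 1

56 bytes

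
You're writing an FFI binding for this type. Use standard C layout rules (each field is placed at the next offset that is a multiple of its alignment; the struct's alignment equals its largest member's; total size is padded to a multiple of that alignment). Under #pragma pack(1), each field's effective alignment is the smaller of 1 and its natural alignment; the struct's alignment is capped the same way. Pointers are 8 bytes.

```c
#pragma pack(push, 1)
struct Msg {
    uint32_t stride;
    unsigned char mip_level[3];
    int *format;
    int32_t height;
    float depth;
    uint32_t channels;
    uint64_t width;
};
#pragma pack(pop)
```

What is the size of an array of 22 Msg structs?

770

stride at 0 (size 4, align 1) → ends 4
mip_level at 4 (size 3, align 1) → ends 7
format at 7 (size 8, align 1) → ends 15
height at 15 (size 4, align 1) → ends 19
depth at 19 (size 4, align 1) → ends 23
channels at 23 (size 4, align 1) → ends 27
width at 27 (size 8, align 1) → ends 35
total 35 bytes, alignment 1
array of 22: 22 × 35 = 770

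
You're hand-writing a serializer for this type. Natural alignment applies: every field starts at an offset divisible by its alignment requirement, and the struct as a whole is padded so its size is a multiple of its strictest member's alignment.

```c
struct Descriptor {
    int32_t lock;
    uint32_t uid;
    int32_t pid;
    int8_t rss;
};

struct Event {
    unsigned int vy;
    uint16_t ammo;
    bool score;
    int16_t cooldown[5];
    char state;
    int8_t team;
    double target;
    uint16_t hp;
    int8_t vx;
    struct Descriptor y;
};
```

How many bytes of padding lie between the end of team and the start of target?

Descriptor: 0..4  lock  (4B, 4-aligned); 4..8  uid  (4B, 4-aligned); 8..12  pid  (4B, 4-aligned); 12..13  rss  (1B, 1-aligned); 13..16  -- tail padding (3B); sizeof = 16, alignof = 4
0..4  vy  (4B, 4-aligned)
4..6  ammo  (2B, 2-aligned)
6..7  score  (1B, 1-aligned)
7..8  -- padding (1B)
8..18  cooldown  (10B, 2-aligned)
18..19  state  (1B, 1-aligned)
19..20  team  (1B, 1-aligned)
20..24  -- padding (4B)
24..32  target  (8B, 8-aligned)

4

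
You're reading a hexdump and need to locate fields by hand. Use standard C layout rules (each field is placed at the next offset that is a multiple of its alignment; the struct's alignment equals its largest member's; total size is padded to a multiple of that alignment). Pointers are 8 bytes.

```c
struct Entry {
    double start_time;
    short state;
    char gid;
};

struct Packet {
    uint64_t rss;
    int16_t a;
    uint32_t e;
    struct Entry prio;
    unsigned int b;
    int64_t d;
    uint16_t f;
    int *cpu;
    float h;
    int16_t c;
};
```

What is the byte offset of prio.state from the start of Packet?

24

Entry: @0: start_time [8B, align 8] → 8; @8: state [2B, align 2] → 10; @10: gid [1B, align 1] → 11; +5 tail pad (align 8); size 16, align 8
@0: rss [8B, align 8] → 8
@8: a [2B, align 2] → 10
+2 pad (align 4)
@12: e [4B, align 4] → 16
@16: prio [16B, align 8] → 32
within Entry: state at 8
16 + 8 = 24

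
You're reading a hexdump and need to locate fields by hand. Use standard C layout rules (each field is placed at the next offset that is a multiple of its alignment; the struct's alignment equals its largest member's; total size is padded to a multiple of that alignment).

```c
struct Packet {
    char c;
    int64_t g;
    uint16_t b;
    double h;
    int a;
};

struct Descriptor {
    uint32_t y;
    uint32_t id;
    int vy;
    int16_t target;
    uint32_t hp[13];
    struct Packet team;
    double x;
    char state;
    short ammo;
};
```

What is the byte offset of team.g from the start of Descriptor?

Packet: 0..1  c  (1B, 1-aligned); 1..8  -- padding (7B); 8..16  g  (8B, 8-aligned); 16..18  b  (2B, 2-aligned); 18..24  -- padding (6B); 24..32  h  (8B, 8-aligned); 32..36  a  (4B, 4-aligned); 36..40  -- tail padding (4B); sizeof = 40, alignof = 8
0..4  y  (4B, 4-aligned)
4..8  id  (4B, 4-aligned)
8..12  vy  (4B, 4-aligned)
12..14  target  (2B, 2-aligned)
14..16  -- padding (2B)
16..68  hp  (52B, 4-aligned)
68..72  -- padding (4B)
72..112  team  (40B, 8-aligned)
within Packet: g at 8
72 + 8 = 80

80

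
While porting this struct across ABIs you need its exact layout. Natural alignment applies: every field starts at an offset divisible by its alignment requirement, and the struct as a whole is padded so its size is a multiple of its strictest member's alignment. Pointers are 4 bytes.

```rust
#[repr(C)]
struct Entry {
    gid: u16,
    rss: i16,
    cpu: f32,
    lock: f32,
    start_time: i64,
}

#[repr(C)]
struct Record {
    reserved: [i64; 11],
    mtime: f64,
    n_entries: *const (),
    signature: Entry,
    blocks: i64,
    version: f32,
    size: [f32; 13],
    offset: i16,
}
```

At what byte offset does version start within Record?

136

Entry: gid at 0 (size 2, align 2) → ends 2; rss at 2 (size 2, align 2) → ends 4; cpu at 4 (size 4, align 4) → ends 8; lock at 8 (size 4, align 4) → ends 12; pad 4 to align 8 for start_time; start_time at 16 (size 8, align 8) → ends 24; total 24 bytes, alignment 8
reserved at 0 (size 88, align 8) → ends 88
mtime at 88 (size 8, align 8) → ends 96
n_entries at 96 (size 4, align 4) → ends 100
pad 4 to align 8 for signature
signature at 104 (size 24, align 8) → ends 128
blocks at 128 (size 8, align 8) → ends 136
version at 136 (size 4, align 4) → ends 140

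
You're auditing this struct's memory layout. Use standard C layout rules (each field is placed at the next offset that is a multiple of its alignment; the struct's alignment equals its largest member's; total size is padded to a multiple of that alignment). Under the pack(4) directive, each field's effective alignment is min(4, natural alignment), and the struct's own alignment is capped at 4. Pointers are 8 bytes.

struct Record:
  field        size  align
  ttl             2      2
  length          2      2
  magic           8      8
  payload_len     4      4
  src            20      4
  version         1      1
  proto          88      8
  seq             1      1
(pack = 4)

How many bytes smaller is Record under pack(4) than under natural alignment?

natural layout:
  @0: ttl [2B, align 2] → 2
  @2: length [2B, align 2] → 4
  +4 pad (align 8)
  @8: magic [8B, align 8] → 16
  @16: payload_len [4B, align 4] → 20
  @20: src [20B, align 4] → 40
  @40: version [1B, align 1] → 41
  +7 pad (align 8)
  @48: proto [88B, align 8] → 136
  @136: seq [1B, align 1] → 137
  +7 tail pad (align 8)
  size 144, align 8
packed(4) layout:
  @0: ttl [2B, align 2] → 2
  @2: length [2B, align 2] → 4
  @4: magic [8B, align 4] → 12
  @12: payload_len [4B, align 4] → 16
  @16: src [20B, align 4] → 36
  @36: version [1B, align 1] → 37
  +3 pad (align 4)
  @40: proto [88B, align 4] → 128
  @128: seq [1B, align 1] → 129
  +3 tail pad (align 4)
  size 132, align 4
144 − 132 = 12

12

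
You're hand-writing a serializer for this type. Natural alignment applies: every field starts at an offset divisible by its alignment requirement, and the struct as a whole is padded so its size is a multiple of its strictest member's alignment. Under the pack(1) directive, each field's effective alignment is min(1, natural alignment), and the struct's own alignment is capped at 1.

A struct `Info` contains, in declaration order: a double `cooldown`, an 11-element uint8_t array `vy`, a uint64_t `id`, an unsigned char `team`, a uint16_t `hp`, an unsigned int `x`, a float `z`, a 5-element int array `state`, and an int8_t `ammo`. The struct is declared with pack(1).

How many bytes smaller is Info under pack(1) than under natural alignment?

natural layout:
  0..8  cooldown  (8B, 8-aligned)
  8..19  vy  (11B, 1-aligned)
  19..24  -- padding (5B)
  24..32  id  (8B, 8-aligned)
  32..33  team  (1B, 1-aligned)
  33..34  -- padding (1B)
  34..36  hp  (2B, 2-aligned)
  36..40  x  (4B, 4-aligned)
  40..44  z  (4B, 4-aligned)
  44..64  state  (20B, 4-aligned)
  64..65  ammo  (1B, 1-aligned)
  65..72  -- tail padding (7B)
  sizeof = 72, alignof = 8
packed(1) layout:
  0..8  cooldown  (8B, 1-aligned)
  8..19  vy  (11B, 1-aligned)
  19..27  id  (8B, 1-aligned)
  27..28  team  (1B, 1-aligned)
  28..30  hp  (2B, 1-aligned)
  30..34  x  (4B, 1-aligned)
  34..38  z  (4B, 1-aligned)
  38..58  state  (20B, 1-aligned)
  58..59  ammo  (1B, 1-aligned)
  sizeof = 59, alignof = 1
72 − 59 = 13

13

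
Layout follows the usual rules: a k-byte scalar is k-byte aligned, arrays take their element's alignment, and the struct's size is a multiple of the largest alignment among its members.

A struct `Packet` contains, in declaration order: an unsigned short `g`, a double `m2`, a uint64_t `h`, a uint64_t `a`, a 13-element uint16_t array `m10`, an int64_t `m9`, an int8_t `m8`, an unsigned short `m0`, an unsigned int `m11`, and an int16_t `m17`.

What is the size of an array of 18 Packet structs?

1584

@0: g [2B, align 2] → 2
+6 pad (align 8)
@8: m2 [8B, align 8] → 16
@16: h [8B, align 8] → 24
@24: a [8B, align 8] → 32
@32: m10 [26B, align 2] → 58
+6 pad (align 8)
@64: m9 [8B, align 8] → 72
@72: m8 [1B, align 1] → 73
+1 pad (align 2)
@74: m0 [2B, align 2] → 76
@76: m11 [4B, align 4] → 80
@80: m17 [2B, align 2] → 82
+6 tail pad (align 8)
size 88, align 8
array of 18: 18 × 88 = 1584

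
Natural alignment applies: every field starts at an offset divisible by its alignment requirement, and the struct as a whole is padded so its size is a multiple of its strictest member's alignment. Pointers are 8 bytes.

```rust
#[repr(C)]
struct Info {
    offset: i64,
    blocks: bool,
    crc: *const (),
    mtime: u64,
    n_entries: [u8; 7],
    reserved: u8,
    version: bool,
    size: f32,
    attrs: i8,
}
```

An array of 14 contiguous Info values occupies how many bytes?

0..8  offset  (8B, 8-aligned)
8..9  blocks  (1B, 1-aligned)
9..16  -- padding (7B)
16..24  crc  (8B, 8-aligned)
24..32  mtime  (8B, 8-aligned)
32..39  n_entries  (7B, 1-aligned)
39..40  reserved  (1B, 1-aligned)
40..41  version  (1B, 1-aligned)
41..44  -- padding (3B)
44..48  size  (4B, 4-aligned)
48..49  attrs  (1B, 1-aligned)
49..56  -- tail padding (7B)
sizeof = 56, alignof = 8
array of 14: 14 × 56 = 784

784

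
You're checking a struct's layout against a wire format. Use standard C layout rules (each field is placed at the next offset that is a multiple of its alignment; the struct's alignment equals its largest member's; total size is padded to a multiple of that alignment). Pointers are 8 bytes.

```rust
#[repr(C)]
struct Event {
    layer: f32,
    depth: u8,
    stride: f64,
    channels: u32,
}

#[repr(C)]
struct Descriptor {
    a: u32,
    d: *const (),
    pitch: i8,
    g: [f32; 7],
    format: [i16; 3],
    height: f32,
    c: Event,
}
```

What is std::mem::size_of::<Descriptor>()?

Event: layer at 0 (size 4, align 4) → ends 4; depth at 4 (size 1, align 1) → ends 5; pad 3 to align 8 for stride; stride at 8 (size 8, align 8) → ends 16; channels at 16 (size 4, align 4) → ends 20; tail pad 4 to reach multiple of 8; total 24 bytes, alignment 8
a at 0 (size 4, align 4) → ends 4
pad 4 to align 8 for d
d at 8 (size 8, align 8) → ends 16
pitch at 16 (size 1, align 1) → ends 17
pad 3 to align 4 for g
g at 20 (size 28, align 4) → ends 48
format at 48 (size 6, align 2) → ends 54
pad 2 to align 4 for height
height at 56 (size 4, align 4) → ends 60
pad 4 to align 8 for c
c at 64 (size 24, align 8) → ends 88
total 88 bytes, alignment 8

88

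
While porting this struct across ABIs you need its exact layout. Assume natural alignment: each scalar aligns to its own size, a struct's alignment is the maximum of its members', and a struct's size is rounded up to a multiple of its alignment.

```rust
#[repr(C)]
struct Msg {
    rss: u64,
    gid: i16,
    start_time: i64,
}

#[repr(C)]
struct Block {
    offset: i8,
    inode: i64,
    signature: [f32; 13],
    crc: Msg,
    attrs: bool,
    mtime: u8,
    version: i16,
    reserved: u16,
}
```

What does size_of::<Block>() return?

104

Msg: @0: rss [8B, align 8] → 8; @8: gid [2B, align 2] → 10; +6 pad (align 8); @16: start_time [8B, align 8] → 24; size 24, align 8
@0: offset [1B, align 1] → 1
+7 pad (align 8)
@8: inode [8B, align 8] → 16
@16: signature [52B, align 4] → 68
+4 pad (align 8)
@72: crc [24B, align 8] → 96
@96: attrs [1B, align 1] → 97
@97: mtime [1B, align 1] → 98
@98: version [2B, align 2] → 100
@100: reserved [2B, align 2] → 102
+2 tail pad (align 8)
size 104, align 8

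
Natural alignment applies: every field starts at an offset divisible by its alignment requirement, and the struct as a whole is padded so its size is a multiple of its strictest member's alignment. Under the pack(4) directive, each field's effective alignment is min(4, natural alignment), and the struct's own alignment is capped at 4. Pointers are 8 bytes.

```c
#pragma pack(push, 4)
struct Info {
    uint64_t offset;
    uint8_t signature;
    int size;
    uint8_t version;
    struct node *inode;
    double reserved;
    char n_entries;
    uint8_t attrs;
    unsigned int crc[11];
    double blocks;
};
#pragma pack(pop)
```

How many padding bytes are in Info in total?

offset at 0 (size 8, align 4) → ends 8
signature at 8 (size 1, align 1) → ends 9
pad 3 to align 4 for size
size at 12 (size 4, align 4) → ends 16
version at 16 (size 1, align 1) → ends 17
pad 3 to align 4 for inode
inode at 20 (size 8, align 4) → ends 28
reserved at 28 (size 8, align 4) → ends 36
n_entries at 36 (size 1, align 1) → ends 37
attrs at 37 (size 1, align 1) → ends 38
pad 2 to align 4 for crc
crc at 40 (size 44, align 4) → ends 84
blocks at 84 (size 8, align 4) → ends 92
total 92 bytes, alignment 4
data bytes 84, size 92 → padding 8

8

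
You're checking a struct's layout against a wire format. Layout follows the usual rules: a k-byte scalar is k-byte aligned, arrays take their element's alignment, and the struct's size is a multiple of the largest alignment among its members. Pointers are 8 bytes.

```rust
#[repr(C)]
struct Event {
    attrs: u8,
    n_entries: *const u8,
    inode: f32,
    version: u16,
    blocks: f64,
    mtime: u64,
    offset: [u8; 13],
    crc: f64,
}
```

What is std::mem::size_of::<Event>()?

64 bytes

@0: attrs [1B, align 1] → 1
+7 pad (align 8)
@8: n_entries [8B, align 8] → 16
@16: inode [4B, align 4] → 20
@20: version [2B, align 2] → 22
+2 pad (align 8)
@24: blocks [8B, align 8] → 32
@32: mtime [8B, align 8] → 40
@40: offset [13B, align 1] → 53
+3 pad (align 8)
@56: crc [8B, align 8] → 64
size 64, align 8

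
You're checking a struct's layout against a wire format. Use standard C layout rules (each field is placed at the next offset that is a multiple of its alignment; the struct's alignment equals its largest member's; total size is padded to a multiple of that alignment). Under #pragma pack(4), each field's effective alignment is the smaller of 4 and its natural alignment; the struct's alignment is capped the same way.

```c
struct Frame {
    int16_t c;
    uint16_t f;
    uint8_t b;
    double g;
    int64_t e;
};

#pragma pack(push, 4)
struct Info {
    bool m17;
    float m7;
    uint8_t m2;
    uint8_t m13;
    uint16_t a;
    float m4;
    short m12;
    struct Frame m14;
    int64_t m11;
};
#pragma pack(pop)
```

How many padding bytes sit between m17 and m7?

3

Frame: c at 0 (size 2, align 2) → ends 2; f at 2 (size 2, align 2) → ends 4; b at 4 (size 1, align 1) → ends 5; pad 3 to align 8 for g; g at 8 (size 8, align 8) → ends 16; e at 16 (size 8, align 8) → ends 24; total 24 bytes, alignment 8
m17 at 0 (size 1, align 1) → ends 1
pad 3 to align 4 for m7
m7 at 4 (size 4, align 4) → ends 8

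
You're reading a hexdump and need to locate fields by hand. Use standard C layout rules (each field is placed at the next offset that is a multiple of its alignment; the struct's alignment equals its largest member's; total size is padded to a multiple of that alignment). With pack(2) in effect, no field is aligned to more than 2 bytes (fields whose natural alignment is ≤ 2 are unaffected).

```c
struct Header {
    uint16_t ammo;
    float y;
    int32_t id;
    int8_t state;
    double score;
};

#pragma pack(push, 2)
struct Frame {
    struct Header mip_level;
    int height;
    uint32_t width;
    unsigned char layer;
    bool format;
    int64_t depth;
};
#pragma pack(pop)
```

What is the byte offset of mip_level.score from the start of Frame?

Header: @0: ammo [2B, align 2] → 2; +2 pad (align 4); @4: y [4B, align 4] → 8; @8: id [4B, align 4] → 12; @12: state [1B, align 1] → 13; +3 pad (align 8); @16: score [8B, align 8] → 24; size 24, align 8
@0: mip_level [24B, align 2] → 24
within Header: score at 16
0 + 16 = 16

16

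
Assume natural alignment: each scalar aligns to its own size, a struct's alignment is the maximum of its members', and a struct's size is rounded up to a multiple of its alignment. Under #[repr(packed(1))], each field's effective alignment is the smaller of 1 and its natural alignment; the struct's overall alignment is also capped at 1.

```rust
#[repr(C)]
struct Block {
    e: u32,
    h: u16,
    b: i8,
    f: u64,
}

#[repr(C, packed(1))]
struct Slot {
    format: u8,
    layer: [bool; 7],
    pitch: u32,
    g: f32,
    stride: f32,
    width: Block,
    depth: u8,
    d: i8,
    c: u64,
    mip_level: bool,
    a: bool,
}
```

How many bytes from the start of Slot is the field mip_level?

Block: 0..4  e  (4B, 4-aligned); 4..6  h  (2B, 2-aligned); 6..7  b  (1B, 1-aligned); 7..8  -- padding (1B); 8..16  f  (8B, 8-aligned); sizeof = 16, alignof = 8
0..1  format  (1B, 1-aligned)
1..8  layer  (7B, 1-aligned)
8..12  pitch  (4B, 1-aligned)
12..16  g  (4B, 1-aligned)
16..20  stride  (4B, 1-aligned)
20..36  width  (16B, 1-aligned)
36..37  depth  (1B, 1-aligned)
37..38  d  (1B, 1-aligned)
38..46  c  (8B, 1-aligned)
46..47  mip_level  (1B, 1-aligned)

46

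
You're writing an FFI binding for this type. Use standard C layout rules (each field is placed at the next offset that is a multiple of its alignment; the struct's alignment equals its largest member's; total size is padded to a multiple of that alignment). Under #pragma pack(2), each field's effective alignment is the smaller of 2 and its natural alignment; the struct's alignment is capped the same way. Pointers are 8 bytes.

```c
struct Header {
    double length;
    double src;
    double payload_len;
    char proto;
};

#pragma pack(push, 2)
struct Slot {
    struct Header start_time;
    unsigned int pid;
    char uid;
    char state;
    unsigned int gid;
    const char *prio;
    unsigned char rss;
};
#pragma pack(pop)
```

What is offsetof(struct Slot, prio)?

42

Header: @0: length [8B, align 8] → 8; @8: src [8B, align 8] → 16; @16: payload_len [8B, align 8] → 24; @24: proto [1B, align 1] → 25; +7 tail pad (align 8); size 32, align 8
@0: start_time [32B, align 2] → 32
@32: pid [4B, align 2] → 36
@36: uid [1B, align 1] → 37
@37: state [1B, align 1] → 38
@38: gid [4B, align 2] → 42
@42: prio [8B, align 2] → 50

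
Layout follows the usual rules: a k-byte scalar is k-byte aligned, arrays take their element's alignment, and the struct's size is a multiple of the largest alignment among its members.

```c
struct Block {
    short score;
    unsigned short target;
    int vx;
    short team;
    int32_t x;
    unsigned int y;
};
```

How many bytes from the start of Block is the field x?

12

0..2  score  (2B, 2-aligned)
2..4  target  (2B, 2-aligned)
4..8  vx  (4B, 4-aligned)
8..10  team  (2B, 2-aligned)
10..12  -- padding (2B)
12..16  x  (4B, 4-aligned)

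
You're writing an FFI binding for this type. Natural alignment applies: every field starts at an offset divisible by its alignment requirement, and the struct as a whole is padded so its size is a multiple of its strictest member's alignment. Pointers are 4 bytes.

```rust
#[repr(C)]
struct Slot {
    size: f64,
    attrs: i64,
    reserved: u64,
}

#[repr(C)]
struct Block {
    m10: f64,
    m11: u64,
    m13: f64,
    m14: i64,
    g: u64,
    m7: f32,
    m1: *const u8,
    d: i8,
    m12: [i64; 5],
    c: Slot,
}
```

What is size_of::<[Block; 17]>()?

2040

Slot: @0: size [8B, align 8] → 8; @8: attrs [8B, align 8] → 16; @16: reserved [8B, align 8] → 24; size 24, align 8
@0: m10 [8B, align 8] → 8
@8: m11 [8B, align 8] → 16
@16: m13 [8B, align 8] → 24
@24: m14 [8B, align 8] → 32
@32: g [8B, align 8] → 40
@40: m7 [4B, align 4] → 44
@44: m1 [4B, align 4] → 48
@48: d [1B, align 1] → 49
+7 pad (align 8)
@56: m12 [40B, align 8] → 96
@96: c [24B, align 8] → 120
size 120, align 8
array of 17: 17 × 120 = 2040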